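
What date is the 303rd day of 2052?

October 29, 2052

January has 31 days (303 − 31 = 272 remain).
February has 29 days (272 − 29 = 243 remain).
March has 31 days (243 − 31 = 212 remain).
April has 30 days (212 − 30 = 182 remain).
May has 31 days (182 − 31 = 151 remain).
June has 30 days (151 − 30 = 121 remain).
July has 31 days (121 − 31 = 90 remain).
August has 31 days (90 − 31 = 59 remain).
September has 30 days (59 − 30 = 29 remain).
29 into October → October 29.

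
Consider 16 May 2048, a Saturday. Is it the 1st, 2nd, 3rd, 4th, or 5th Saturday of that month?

Day 16 falls in week ⌈16/7⌉ of the month.
Days 1–7 hold the 1st Saturday, 8–14 the 2nd, 15–21 the 3rd, 22–28 the 4th, 29–31 the 5th.
16 is in the range for the 3rd.

3rd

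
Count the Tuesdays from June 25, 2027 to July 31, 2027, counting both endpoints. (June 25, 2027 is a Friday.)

June 25, 2027 is a Friday; the first Tuesday on or after it is June 29, 2027 (4 days later).
From June 29, 2027 to July 31, 2027: 1 + 31 = 32 days (rest of June, July).
32 ÷ 7 = 4 full weeks with remainder 4, so 4 more Tuesdays after the first → 5.

5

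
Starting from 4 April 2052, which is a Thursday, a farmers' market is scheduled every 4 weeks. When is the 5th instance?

25 July 2052

The 5th occurrence is 4 intervals after the first: 4 × 28 = 112 days after 4 April 2052.
April has 30 days — 26 days to the end of April leaves 86.
May has 31 days (55 left).
June has 30 days (25 left).
25 days into July → 25 July 2052.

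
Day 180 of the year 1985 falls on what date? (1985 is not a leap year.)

Jan has 31 days (180 − 31 = 149 remain).
Feb has 28 days (149 − 28 = 121 remain).
Mar has 31 days (121 − 31 = 90 remain).
Apr has 30 days (90 − 30 = 60 remain).
May has 31 days (60 − 31 = 29 remain).
29 into Jun → Jun 29.

Jun 29, 1985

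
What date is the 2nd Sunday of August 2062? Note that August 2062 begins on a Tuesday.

13 August 2062

August 2062 begins on a Tuesday, so the first Sunday is August 6 (5 days later).
The 2nd Sunday is 1 weeks later: 6 + 7 = 13.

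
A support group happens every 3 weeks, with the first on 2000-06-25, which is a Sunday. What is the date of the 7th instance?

2000-10-29

The 7th occurrence is 6 intervals after the first: 6 × 21 = 126 days after 2000-06-25.
June has 30 days — 5 days to the end of June leaves 121.
July has 31 days (90 left).
August has 31 days (59 left).
September has 30 days (29 left).
29 days into October → 2000-10-29.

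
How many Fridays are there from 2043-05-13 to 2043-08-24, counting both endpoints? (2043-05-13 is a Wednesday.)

2043-05-13 is a Wednesday; the first Friday on or after it is 2043-05-15 (2 days later).
From 2043-05-15 to 2043-08-24: 16 + 30 + 31 + 24 = 101 days (rest of May, June, July, August).
101 ÷ 7 = 14 full weeks with remainder 3, so 14 more Fridays after the first → 15.

15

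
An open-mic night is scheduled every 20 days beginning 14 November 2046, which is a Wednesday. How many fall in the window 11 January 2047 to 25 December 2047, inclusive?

18

Occurrences land 20·i days after 14 November 2046 for i = 0, 1, 2, …
11 January 2047 is 58 days after the start; 58 ÷ 20 = 2 remainder 18; since the remainder is 18, round up to i = 3. First occurrence in the window: #4 on 13 January 2047 (3×20 = 60 days in).
25 December 2047 is 406 days after the start; 406 ÷ 20 = 20 remainder 6. Last occurrence in the window: #21 on 19 December 2047.
Occurrences #4 through #21: 18 in total.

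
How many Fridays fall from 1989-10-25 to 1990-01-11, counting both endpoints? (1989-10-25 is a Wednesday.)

1989-10-25 is a Wednesday; the first Friday on or after it is 1989-10-27 (2 days later).
From 1989-10-27 to 1990-01-11: 4 + 30 + 31 + 11 = 76 days (rest of October, November, December, January).
76 ÷ 7 = 10 full weeks with remainder 6, so 10 more Fridays after the first → 11.

11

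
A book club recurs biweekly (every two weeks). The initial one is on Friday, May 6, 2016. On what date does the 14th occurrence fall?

The 14th occurrence is 13 intervals after the first: 13 × 14 = 182 days after May 6, 2016.
May has 31 days — 25 days to the end of May leaves 157.
Jun has 30 days (127 left).
Jul has 31 days (96 left).
Aug has 31 days (65 left).
Sep has 30 days (35 left).
Oct has 31 days (4 left).
4 days into Nov → Nov 4, 2016.

Nov 4, 2016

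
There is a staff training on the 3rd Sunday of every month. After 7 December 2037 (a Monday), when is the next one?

20 December 2037

December 2037 starts on a Tuesday; its first Sunday is the 6th, so the 3rd Sunday is the 20th — 20 December 2037.
20 December 2037 is after 7 December 2037, so that is the next one.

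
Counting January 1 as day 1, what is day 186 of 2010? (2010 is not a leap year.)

2010-07-05

January has 31 days (186 − 31 = 155 remain).
February has 28 days (155 − 28 = 127 remain).
March has 31 days (127 − 31 = 96 remain).
April has 30 days (96 − 30 = 66 remain).
May has 31 days (66 − 31 = 35 remain).
June has 30 days (35 − 30 = 5 remain).
5 into July → July 5.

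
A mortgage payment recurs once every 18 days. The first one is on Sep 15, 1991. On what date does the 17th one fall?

Jun 29, 1992

The 17th occurrence is 16 intervals after the first: 16 × 18 = 288 days after Sep 15, 1991.
Sep has 30 days — 15 days to the end of Sep leaves 273.
Oct has 31 days (242 left).
Nov has 30 days (212 left).
Dec has 31 days (181 left).
Jan has 31 days (150 left).
Feb has 29 days (121 left).
Mar has 31 days (90 left).
Apr has 30 days (60 left).
May has 31 days (29 left).
29 days into Jun → Jun 29, 1992.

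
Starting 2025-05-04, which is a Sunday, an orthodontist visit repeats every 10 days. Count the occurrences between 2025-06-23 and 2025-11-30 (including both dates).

17

Occurrences land 10·i days after 2025-05-04 for i = 0, 1, 2, …
2025-06-23 is 50 days after the start; 50 ÷ 10 = 5 remainder 0. First occurrence in the window: #6 on 2025-06-23 (5×10 = 50 days in).
2025-11-30 is 210 days after the start; 210 ÷ 10 = 21 remainder 0. Last occurrence in the window: #22 on 2025-11-30.
Occurrences #6 through #22: 17 in total.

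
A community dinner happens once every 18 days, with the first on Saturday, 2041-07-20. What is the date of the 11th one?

2042-01-16

The 11th occurrence is 10 intervals after the first: 10 × 18 = 180 days after 2041-07-20.
July has 31 days — 11 days to the end of July leaves 169.
August has 31 days (138 left).
September has 30 days (108 left).
October has 31 days (77 left).
November has 30 days (47 left).
December has 31 days (16 left).
16 days into January → 2042-01-16.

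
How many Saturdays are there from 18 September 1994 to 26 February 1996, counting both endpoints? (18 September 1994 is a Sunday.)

18 September 1994 is a Sunday; the first Saturday on or after it is 24 September 1994 (6 days later).
From 24 September 1994 to 26 February 1996: 98 + 365 + 57 = 520 days (rest of 1994, 1995, to 26 February 1996 in 1996).
520 ÷ 7 = 74 full weeks with remainder 2, so 74 more Saturdays after the first → 75.

75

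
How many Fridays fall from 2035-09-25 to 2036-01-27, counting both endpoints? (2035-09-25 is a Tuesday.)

18

2035-09-25 is a Tuesday; the first Friday on or after it is 2035-09-28 (3 days later).
From 2035-09-28 to 2036-01-27: 2 + 31 + 30 + 31 + 27 = 121 days (rest of September, October, November, December, January).
121 ÷ 7 = 17 full weeks with remainder 2, so 17 more Fridays after the first → 18.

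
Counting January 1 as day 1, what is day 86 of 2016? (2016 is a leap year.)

January has 31 days (86 − 31 = 55 remain).
February has 29 days (55 − 29 = 26 remain).
26 into March → March 26.

March 26, 2016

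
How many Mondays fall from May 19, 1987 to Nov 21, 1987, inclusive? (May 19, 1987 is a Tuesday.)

May 19, 1987 is a Tuesday; the first Monday on or after it is May 25, 1987 (6 days later).
From May 25, 1987 to Nov 21, 1987: 6 + 30 + 31 + 31 + 30 + 31 + 21 = 180 days (rest of May, Jun, Jul, Aug, Sep, Oct, Nov).
180 ÷ 7 = 25 full weeks with remainder 5, so 25 more Mondays after the first → 26.

26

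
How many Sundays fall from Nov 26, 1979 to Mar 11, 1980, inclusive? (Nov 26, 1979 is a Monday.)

15

Nov 26, 1979 is a Monday; the first Sunday on or after it is Dec 2, 1979 (6 days later).
From Dec 2, 1979 to Mar 11, 1980: 29 + 31 + 29 + 11 = 100 days (rest of Dec, Jan, Feb, Mar).
100 ÷ 7 = 14 full weeks with remainder 2, so 14 more Sundays after the first → 15.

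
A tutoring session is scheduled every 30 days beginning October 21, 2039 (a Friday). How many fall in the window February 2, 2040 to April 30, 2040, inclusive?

3

Occurrences land 30·i days after October 21, 2039 for i = 0, 1, 2, …
February 2, 2040 is 104 days after the start; 104 ÷ 30 = 3 remainder 14; since the remainder is 14, round up to i = 4. First occurrence in the window: #5 on February 18, 2040 (4×30 = 120 days in).
April 30, 2040 is 192 days after the start; 192 ÷ 30 = 6 remainder 12. Last occurrence in the window: #7 on April 18, 2040.
Occurrences #5 through #7: 3 in total.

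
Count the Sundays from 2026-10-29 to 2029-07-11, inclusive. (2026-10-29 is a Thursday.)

141

2026-10-29 is a Thursday; the first Sunday on or after it is 2026-11-01 (3 days later).
From 2026-11-01 to 2029-07-11: 60 + 365 + 366 + 192 = 983 days (rest of 2026, 2027, 2028, to 2029-07-11 in 2029).
983 ÷ 7 = 140 full weeks with remainder 3, so 140 more Sundays after the first → 141.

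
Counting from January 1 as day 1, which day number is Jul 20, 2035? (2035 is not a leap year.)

201

Days in months before Jul: 31 + 28 + 31 + 30 + 31 + 30 = 181.
Plus 20 days into Jul → day 201.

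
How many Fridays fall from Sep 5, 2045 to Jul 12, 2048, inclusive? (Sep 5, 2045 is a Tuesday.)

149

Sep 5, 2045 is a Tuesday; the first Friday on or after it is Sep 8, 2045 (3 days later).
From Sep 8, 2045 to Jul 12, 2048: 114 + 365 + 365 + 194 = 1038 days (rest of 2045, 2046, 2047, to Jul 12, 2048 in 2048).
1038 ÷ 7 = 148 full weeks with remainder 2, so 148 more Fridays after the first → 149.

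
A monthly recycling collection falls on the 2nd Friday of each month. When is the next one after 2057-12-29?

December 2057 starts on a Saturday; its first Friday is the 7th, so the 2nd Friday is the 14th — 2057-12-14.
That is not after 2057-12-29, so look at January 2058.
January 2058 starts on a Tuesday; its first Friday is the 4th, so the 2nd Friday is the 11th — 2058-01-11.

2058-01-11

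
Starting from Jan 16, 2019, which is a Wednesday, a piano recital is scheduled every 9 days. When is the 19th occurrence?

The 19th occurrence is 18 intervals after the first: 18 × 9 = 162 days after Jan 16, 2019.
Jan has 31 days — 15 days to the end of Jan leaves 147.
Feb has 28 days (119 left).
Mar has 31 days (88 left).
Apr has 30 days (58 left).
May has 31 days (27 left).
27 days into Jun → Jun 27, 2019.

Jun 27, 2019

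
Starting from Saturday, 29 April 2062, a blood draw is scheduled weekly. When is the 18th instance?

The 18th occurrence is 17 intervals after the first: 17 × 7 = 119 days after 29 April 2062.
April has 30 days — 1 day to the end of April leaves 118.
May has 31 days (87 left).
June has 30 days (57 left).
July has 31 days (26 left).
26 days into August → 26 August 2062.

26 August 2062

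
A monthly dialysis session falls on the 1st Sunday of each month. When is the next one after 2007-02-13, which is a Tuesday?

2007-03-04

February 2007 starts on a Thursday, so its 1st Sunday is 2007-02-04 (3 days in).
That is not after 2007-02-13, so look at March 2007.
March 2007 starts on a Thursday, so its 1st Sunday is 2007-03-04 (3 days in).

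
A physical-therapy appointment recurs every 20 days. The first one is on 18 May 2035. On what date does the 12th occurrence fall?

The 12th occurrence is 11 intervals after the first: 11 × 20 = 220 days after 18 May 2035.
May has 31 days — 13 days to the end of May leaves 207.
June has 30 days (177 left).
July has 31 days (146 left).
August has 31 days (115 left).
September has 30 days (85 left).
October has 31 days (54 left).
November has 30 days (24 left).
24 days into December → 24 December 2035.

24 December 2035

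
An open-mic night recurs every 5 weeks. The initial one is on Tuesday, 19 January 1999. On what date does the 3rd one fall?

30 March 1999

The 3rd occurrence is 2 intervals after the first: 2 × 35 = 70 days after 19 January 1999.
January has 31 days — 12 days to the end of January leaves 58.
February has 28 days (30 left).
30 days into March → 30 March 1999.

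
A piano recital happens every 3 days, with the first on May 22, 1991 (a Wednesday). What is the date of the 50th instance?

October 16, 1991

The 50th occurrence is 49 intervals after the first: 49 × 3 = 147 days after May 22, 1991.
May has 31 days — 9 days to the end of May leaves 138.
June has 30 days (108 left).
July has 31 days (77 left).
August has 31 days (46 left).
September has 30 days (16 left).
16 days into October → October 16, 1991.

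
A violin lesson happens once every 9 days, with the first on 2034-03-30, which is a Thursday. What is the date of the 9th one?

2034-06-10

The 9th occurrence is 8 intervals after the first: 8 × 9 = 72 days after 2034-03-30.
March has 31 days — 1 day to the end of March leaves 71.
April has 30 days (41 left).
May has 31 days (10 left).
10 days into June → 2034-06-10.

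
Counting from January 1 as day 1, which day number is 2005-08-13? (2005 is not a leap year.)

225

Days in months before August: 31 + 28 + 31 + 30 + 31 + 30 + 31 = 212.
Plus 13 days into August → day 225.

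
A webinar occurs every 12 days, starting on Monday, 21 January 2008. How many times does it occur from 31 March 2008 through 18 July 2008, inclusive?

Occurrences land 12·i days after 21 January 2008 for i = 0, 1, 2, …
31 March 2008 is 70 days after the start; 70 ÷ 12 = 5 remainder 10; since the remainder is 10, round up to i = 6. First occurrence in the window: #7 on 2 April 2008 (6×12 = 72 days in).
18 July 2008 is 179 days after the start; 179 ÷ 12 = 14 remainder 11. Last occurrence in the window: #15 on 7 July 2008.
Occurrences #7 through #15: 9 in total.

9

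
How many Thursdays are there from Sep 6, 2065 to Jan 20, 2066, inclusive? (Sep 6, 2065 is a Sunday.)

Sep 6, 2065 is a Sunday; the first Thursday on or after it is Sep 10, 2065 (4 days later).
From Sep 10, 2065 to Jan 20, 2066: 20 + 31 + 30 + 31 + 20 = 132 days (rest of Sep, Oct, Nov, Dec, Jan).
132 ÷ 7 = 18 full weeks with remainder 6, so 18 more Thursdays after the first → 19.

19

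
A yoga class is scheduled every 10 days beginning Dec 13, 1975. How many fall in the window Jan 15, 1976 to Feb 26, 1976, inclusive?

4

Occurrences land 10·i days after Dec 13, 1975 for i = 0, 1, 2, …
Jan 15, 1976 is 33 days after the start; 33 ÷ 10 = 3 remainder 3; since the remainder is 3, round up to i = 4. First occurrence in the window: #5 on Jan 22, 1976 (4×10 = 40 days in).
Feb 26, 1976 is 75 days after the start; 75 ÷ 10 = 7 remainder 5. Last occurrence in the window: #8 on Feb 21, 1976.
Occurrences #5 through #8: 4 in total.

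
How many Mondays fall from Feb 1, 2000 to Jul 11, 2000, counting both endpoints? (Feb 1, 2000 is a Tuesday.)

23

Feb 1, 2000 is a Tuesday; the first Monday on or after it is Feb 7, 2000 (6 days later).
From Feb 7, 2000 to Jul 11, 2000: 22 + 31 + 30 + 31 + 30 + 11 = 155 days (rest of Feb, Mar, Apr, May, Jun, Jul).
155 ÷ 7 = 22 full weeks with remainder 1, so 22 more Mondays after the first → 23.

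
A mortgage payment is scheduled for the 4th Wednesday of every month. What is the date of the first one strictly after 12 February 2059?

February 2059 starts on a Saturday; its first Wednesday is the 5th, so the 4th Wednesday is the 26th — 26 February 2059.
26 February 2059 is after 12 February 2059, so that is the next one.

26 February 2059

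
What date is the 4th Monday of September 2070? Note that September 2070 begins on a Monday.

2070-09-22

September 2070 begins on a Monday, so the first Monday is September 1.
The 4th Monday is 3 weeks later: 1 + 21 = 22.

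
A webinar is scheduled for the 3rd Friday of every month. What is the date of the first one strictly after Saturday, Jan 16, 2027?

Jan 2027 starts on a Friday; its first Friday is the 1st, so the 3rd Friday is the 15th — Jan 15, 2027.
That is not after Jan 16, 2027, so look at Feb 2027.
Feb 2027 starts on a Monday; its first Friday is the 5th, so the 3rd Friday is the 19th — Feb 19, 2027.

Feb 19, 2027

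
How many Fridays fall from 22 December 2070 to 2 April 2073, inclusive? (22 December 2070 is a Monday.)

119

22 December 2070 is a Monday; the first Friday on or after it is 26 December 2070 (4 days later).
From 26 December 2070 to 2 April 2073: 5 + 365 + 366 + 92 = 828 days (rest of 2070, 2071, 2072, to 2 April 2073 in 2073).
828 ÷ 7 = 118 full weeks with remainder 2, so 118 more Fridays after the first → 119.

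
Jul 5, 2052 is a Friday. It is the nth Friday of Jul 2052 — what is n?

Day 5 falls in week ⌈5/7⌉ of the month.
Days 1–7 hold the 1st Friday, 8–14 the 2nd, 15–21 the 3rd, 22–28 the 4th, 29–31 the 5th.
5 is in the range for the 1st.

1st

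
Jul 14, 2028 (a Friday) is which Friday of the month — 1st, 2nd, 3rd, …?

2nd

Day 14 falls in week ⌈14/7⌉ of the month.
Days 1–7 hold the 1st Friday, 8–14 the 2nd, 15–21 the 3rd, 22–28 the 4th, 29–31 the 5th.
14 is in the range for the 2nd.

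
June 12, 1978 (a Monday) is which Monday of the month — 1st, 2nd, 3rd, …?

Day 12 falls in week ⌈12/7⌉ of the month.
Days 1–7 hold the 1st Monday, 8–14 the 2nd, 15–21 the 3rd, 22–28 the 4th, 29–31 the 5th.
12 is in the range for the 2nd.

2nd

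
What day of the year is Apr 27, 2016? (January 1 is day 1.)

118

Days in months before Apr: 31 + 29 + 31 = 91.
Plus 27 days into Apr → day 118.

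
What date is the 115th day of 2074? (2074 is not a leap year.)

Jan has 31 days (115 − 31 = 84 remain).
Feb has 28 days (84 − 28 = 56 remain).
Mar has 31 days (56 − 31 = 25 remain).
25 into Apr → Apr 25.

Apr 25, 2074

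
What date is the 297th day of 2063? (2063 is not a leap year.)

January has 31 days (297 − 31 = 266 remain).
February has 28 days (266 − 28 = 238 remain).
March has 31 days (238 − 31 = 207 remain).
April has 30 days (207 − 30 = 177 remain).
May has 31 days (177 − 31 = 146 remain).
June has 30 days (146 − 30 = 116 remain).
July has 31 days (116 − 31 = 85 remain).
August has 31 days (85 − 31 = 54 remain).
September has 30 days (54 − 30 = 24 remain).
24 into October → October 24.

2063-10-24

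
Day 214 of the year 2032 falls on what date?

Aug 1, 2032

Jan has 31 days (214 − 31 = 183 remain).
Feb has 29 days (183 − 29 = 154 remain).
Mar has 31 days (154 − 31 = 123 remain).
Apr has 30 days (123 − 30 = 93 remain).
May has 31 days (93 − 31 = 62 remain).
Jun has 30 days (62 − 30 = 32 remain).
Jul has 31 days (32 − 31 = 1 remain).
1 into Aug → Aug 1.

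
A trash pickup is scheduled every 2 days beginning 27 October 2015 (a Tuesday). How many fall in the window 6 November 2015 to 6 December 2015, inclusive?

16

Occurrences land 2·i days after 27 October 2015 for i = 0, 1, 2, …
6 November 2015 is 10 days after the start; 10 ÷ 2 = 5 remainder 0. First occurrence in the window: #6 on 6 November 2015 (5×2 = 10 days in).
6 December 2015 is 40 days after the start; 40 ÷ 2 = 20 remainder 0. Last occurrence in the window: #21 on 6 December 2015.
Occurrences #6 through #21: 16 in total.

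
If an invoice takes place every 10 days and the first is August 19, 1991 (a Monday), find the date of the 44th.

October 22, 1992

The 44th occurrence is 43 intervals after the first: 43 × 10 = 430 days after August 19, 1991.
August has 31 days — 12 days to the end of August leaves 418.
From end of August to end of 1991 is 122 days (296 left).
January has 31 days (265 left).
February has 29 days (236 left).
March has 31 days (205 left).
April has 30 days (175 left).
May has 31 days (144 left).
June has 30 days (114 left).
July has 31 days (83 left).
August has 31 days (52 left).
September has 30 days (22 left).
22 days into October → October 22, 1992.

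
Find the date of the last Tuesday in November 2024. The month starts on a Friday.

November 2024 begins on a Friday, so the first Tuesday is November 5 (4 days later).
November 2024 has 30 days. Adding weeks: 5, 12, 19, 26 — the last one ≤ 30 is the 26th.

2024-11-26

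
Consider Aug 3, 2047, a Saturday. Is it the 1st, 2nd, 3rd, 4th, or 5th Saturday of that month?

1st

Day 3 falls in week ⌈3/7⌉ of the month.
Days 1–7 hold the 1st Saturday, 8–14 the 2nd, 15–21 the 3rd, 22–28 the 4th, 29–31 the 5th.
3 is in the range for the 1st.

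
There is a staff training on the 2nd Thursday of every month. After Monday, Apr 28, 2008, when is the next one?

Apr 2008 starts on a Tuesday; its first Thursday is the 3rd, so the 2nd Thursday is the 10th — Apr 10, 2008.
That is not after Apr 28, 2008, so look at May 2008.
May 2008 starts on a Thursday; its first Thursday is the 1st, so the 2nd Thursday is the 8th — May 8, 2008.

May 8, 2008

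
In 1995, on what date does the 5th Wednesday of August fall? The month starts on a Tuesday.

August 1995 begins on a Tuesday, so the first Wednesday is August 2 (1 day later).
The 5th Wednesday is 4 weeks later: 2 + 28 = 30.

1995-08-30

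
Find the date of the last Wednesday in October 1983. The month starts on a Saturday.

26 October 1983

October 1983 begins on a Saturday, so the first Wednesday is October 5 (4 days later).
October 1983 has 31 days. Adding weeks: 5, 12, 19, 26 — the last one ≤ 31 is the 26th.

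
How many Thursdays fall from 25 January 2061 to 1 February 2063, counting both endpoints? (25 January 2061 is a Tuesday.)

106

25 January 2061 is a Tuesday; the first Thursday on or after it is 27 January 2061 (2 days later).
From 27 January 2061 to 1 February 2063: 338 + 365 + 32 = 735 days (rest of 2061, 2062, to 1 February 2063 in 2063).
735 ÷ 7 = 105 full weeks with remainder 0, so 105 more Thursdays after the first → 106.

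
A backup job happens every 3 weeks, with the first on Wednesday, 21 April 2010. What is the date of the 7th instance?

The 7th occurrence is 6 intervals after the first: 6 × 21 = 126 days after 21 April 2010.
April has 30 days — 9 days to the end of April leaves 117.
May has 31 days (86 left).
June has 30 days (56 left).
July has 31 days (25 left).
25 days into August → 25 August 2010.

25 August 2010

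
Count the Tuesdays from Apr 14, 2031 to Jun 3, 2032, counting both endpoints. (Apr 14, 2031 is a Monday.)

60

Apr 14, 2031 is a Monday; the first Tuesday on or after it is Apr 15, 2031 (1 day later).
From Apr 15, 2031 to Jun 3, 2032: 260 + 155 = 415 days (rest of 2031, to Jun 3, 2032 in 2032).
415 ÷ 7 = 59 full weeks with remainder 2, so 59 more Tuesdays after the first → 60.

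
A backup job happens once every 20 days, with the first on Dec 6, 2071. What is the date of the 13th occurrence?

The 13th occurrence is 12 intervals after the first: 12 × 20 = 240 days after Dec 6, 2071.
Dec has 31 days — 25 days to the end of Dec leaves 215.
Jan has 31 days (184 left).
Feb has 29 days (155 left).
Mar has 31 days (124 left).
Apr has 30 days (94 left).
May has 31 days (63 left).
Jun has 30 days (33 left).
Jul has 31 days (2 left).
2 days into Aug → Aug 2, 2072.

Aug 2, 2072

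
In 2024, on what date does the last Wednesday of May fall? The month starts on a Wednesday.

May 29, 2024

May 2024 begins on a Wednesday, so the first Wednesday is May 1.
May 2024 has 31 days. Adding weeks: 1, 8, 15, 22, 29 — the last one ≤ 31 is the 29th.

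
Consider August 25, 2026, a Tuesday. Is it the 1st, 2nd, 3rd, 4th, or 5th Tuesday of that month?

Day 25 falls in week ⌈25/7⌉ of the month.
Days 1–7 hold the 1st Tuesday, 8–14 the 2nd, 15–21 the 3rd, 22–28 the 4th, 29–31 the 5th.
25 is in the range for the 4th.

4th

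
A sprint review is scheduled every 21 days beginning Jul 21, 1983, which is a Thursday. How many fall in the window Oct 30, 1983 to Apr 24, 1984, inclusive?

9

Occurrences land 21·i days after Jul 21, 1983 for i = 0, 1, 2, …
Oct 30, 1983 is 101 days after the start; 101 ÷ 21 = 4 remainder 17; since the remainder is 17, round up to i = 5. First occurrence in the window: #6 on Nov 3, 1983 (5×21 = 105 days in).
Apr 24, 1984 is 278 days after the start; 278 ÷ 21 = 13 remainder 5. Last occurrence in the window: #14 on Apr 19, 1984.
Occurrences #6 through #14: 9 in total.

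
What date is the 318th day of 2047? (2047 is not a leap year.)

Nov 14, 2047

Jan has 31 days (318 − 31 = 287 remain).
Feb has 28 days (287 − 28 = 259 remain).
Mar has 31 days (259 − 31 = 228 remain).
Apr has 30 days (228 − 30 = 198 remain).
May has 31 days (198 − 31 = 167 remain).
Jun has 30 days (167 − 30 = 137 remain).
Jul has 31 days (137 − 31 = 106 remain).
Aug has 31 days (106 − 31 = 75 remain).
Sep has 30 days (75 − 30 = 45 remain).
Oct has 31 days (45 − 31 = 14 remain).
14 into Nov → Nov 14.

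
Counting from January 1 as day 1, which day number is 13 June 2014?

Days in months before June: 31 + 28 + 31 + 30 + 31 = 151.
Plus 13 days into June → day 164.

164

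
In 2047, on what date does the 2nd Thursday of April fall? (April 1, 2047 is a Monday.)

April 2047 begins on a Monday, so the first Thursday is April 4 (3 days later).
The 2nd Thursday is 1 weeks later: 4 + 7 = 11.

2047-04-11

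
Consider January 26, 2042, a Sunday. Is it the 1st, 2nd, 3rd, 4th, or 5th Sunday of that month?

Day 26 falls in week ⌈26/7⌉ of the month.
Days 1–7 hold the 1st Sunday, 8–14 the 2nd, 15–21 the 3rd, 22–28 the 4th, 29–31 the 5th.
26 is in the range for the 4th.

4th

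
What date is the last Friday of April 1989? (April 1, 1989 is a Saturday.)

28 April 1989

April 1989 begins on a Saturday, so the first Friday is April 7 (6 days later).
April 1989 has 30 days. Adding weeks: 7, 14, 21, 28 — the last one ≤ 30 is the 28th.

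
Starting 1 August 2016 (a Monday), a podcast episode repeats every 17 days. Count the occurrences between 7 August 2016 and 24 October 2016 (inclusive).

4

Occurrences land 17·i days after 1 August 2016 for i = 0, 1, 2, …
7 August 2016 is 6 days after the start; 6 ÷ 17 = 0 remainder 6; since the remainder is 6, round up to i = 1. First occurrence in the window: #2 on 18 August 2016 (1×17 = 17 days in).
24 October 2016 is 84 days after the start; 84 ÷ 17 = 4 remainder 16. Last occurrence in the window: #5 on 8 October 2016.
Occurrences #2 through #5: 4 in total.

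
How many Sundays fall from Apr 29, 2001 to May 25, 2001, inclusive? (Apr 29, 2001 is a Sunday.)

4

Apr 29, 2001 is a Sunday; the first Sunday on or after it is Apr 29, 2001.
From Apr 29, 2001 to May 25, 2001: 1 + 25 = 26 days (rest of Apr, May).
26 ÷ 7 = 3 full weeks with remainder 5, so 3 more Sundays after the first → 4.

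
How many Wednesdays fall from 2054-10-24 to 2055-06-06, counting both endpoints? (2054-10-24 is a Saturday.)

32

2054-10-24 is a Saturday; the first Wednesday on or after it is 2054-10-28 (4 days later).
From 2054-10-28 to 2055-06-06: 3 + 30 + 31 + 31 + 28 + 31 + 30 + 31 + 6 = 221 days (rest of October, November, December, January, February, March, April, May, June).
221 ÷ 7 = 31 full weeks with remainder 4, so 31 more Wednesdays after the first → 32.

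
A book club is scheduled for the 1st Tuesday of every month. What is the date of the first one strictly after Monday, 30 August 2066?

August 2066 starts on a Sunday, so its 1st Tuesday is 3 August 2066 (2 days in).
That is not after 30 August 2066, so look at September 2066.
September 2066 starts on a Wednesday, so its 1st Tuesday is 7 September 2066 (6 days in).

7 September 2066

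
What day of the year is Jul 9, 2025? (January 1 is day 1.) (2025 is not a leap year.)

190

Days in months before Jul: 31 + 28 + 31 + 30 + 31 + 30 = 181.
Plus 9 days into Jul → day 190.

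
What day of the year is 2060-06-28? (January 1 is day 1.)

Days in months before June: 31 + 29 + 31 + 30 + 31 = 152.
Plus 28 days into June → day 180.

180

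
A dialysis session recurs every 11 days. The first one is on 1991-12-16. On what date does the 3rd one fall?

1992-01-07

The 3rd occurrence is 2 intervals after the first: 2 × 11 = 22 days after 1991-12-16.
December has 31 days — 15 days to the end of December leaves 7.
7 days into January → 1992-01-07.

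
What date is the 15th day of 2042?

15 into January → January 15.

15 January 2042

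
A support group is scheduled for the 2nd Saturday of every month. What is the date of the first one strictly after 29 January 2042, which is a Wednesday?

8 February 2042

January 2042 starts on a Wednesday; its first Saturday is the 4th, so the 2nd Saturday is the 11th — 11 January 2042.
That is not after 29 January 2042, so look at February 2042.
February 2042 starts on a Saturday; its first Saturday is the 1st, so the 2nd Saturday is the 8th — 8 February 2042.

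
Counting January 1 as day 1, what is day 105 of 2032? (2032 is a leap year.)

January has 31 days (105 − 31 = 74 remain).
February has 29 days (74 − 29 = 45 remain).
March has 31 days (45 − 31 = 14 remain).
14 into April → April 14.

April 14, 2032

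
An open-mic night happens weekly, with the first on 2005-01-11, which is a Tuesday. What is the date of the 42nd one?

2005-10-25

The 42nd occurrence is 41 intervals after the first: 41 × 7 = 287 days after 2005-01-11.
January has 31 days — 20 days to the end of January leaves 267.
February has 28 days (239 left).
March has 31 days (208 left).
April has 30 days (178 left).
May has 31 days (147 left).
June has 30 days (117 left).
July has 31 days (86 left).
August has 31 days (55 left).
September has 30 days (25 left).
25 days into October → 2005-10-25.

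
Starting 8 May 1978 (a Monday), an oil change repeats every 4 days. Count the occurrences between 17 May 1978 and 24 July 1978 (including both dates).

Occurrences land 4·i days after 8 May 1978 for i = 0, 1, 2, …
17 May 1978 is 9 days after the start; 9 ÷ 4 = 2 remainder 1; since the remainder is 1, round up to i = 3. First occurrence in the window: #4 on 20 May 1978 (3×4 = 12 days in).
24 July 1978 is 77 days after the start; 77 ÷ 4 = 19 remainder 1. Last occurrence in the window: #20 on 23 July 1978.
Occurrences #4 through #20: 17 in total.

17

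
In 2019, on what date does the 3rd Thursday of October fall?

October 2019 begins on a Tuesday, so the first Thursday is October 3 (2 days later).
The 3rd Thursday is 2 weeks later: 3 + 14 = 17.

17 October 2019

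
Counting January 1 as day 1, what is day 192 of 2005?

January has 31 days (192 − 31 = 161 remain).
February has 28 days (161 − 28 = 133 remain).
March has 31 days (133 − 31 = 102 remain).
April has 30 days (102 − 30 = 72 remain).
May has 31 days (72 − 31 = 41 remain).
June has 30 days (41 − 30 = 11 remain).
11 into July → July 11.

11 July 2005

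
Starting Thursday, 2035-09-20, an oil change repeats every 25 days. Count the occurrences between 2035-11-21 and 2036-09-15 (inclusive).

12

Occurrences land 25·i days after 2035-09-20 for i = 0, 1, 2, …
2035-11-21 is 62 days after the start; 62 ÷ 25 = 2 remainder 12; since the remainder is 12, round up to i = 3. First occurrence in the window: #4 on 2035-12-04 (3×25 = 75 days in).
2036-09-15 is 361 days after the start; 361 ÷ 25 = 14 remainder 11. Last occurrence in the window: #15 on 2036-09-04.
Occurrences #4 through #15: 12 in total.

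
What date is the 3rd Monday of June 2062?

2062-06-19

June 2062 begins on a Thursday, so the first Monday is June 5 (4 days later).
The 3rd Monday is 2 weeks later: 5 + 14 = 19.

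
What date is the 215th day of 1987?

Aug 3, 1987

Jan has 31 days (215 − 31 = 184 remain).
Feb has 28 days (184 − 28 = 156 remain).
Mar has 31 days (156 − 31 = 125 remain).
Apr has 30 days (125 − 30 = 95 remain).
May has 31 days (95 − 31 = 64 remain).
Jun has 30 days (64 − 30 = 34 remain).
Jul has 31 days (34 − 31 = 3 remain).
3 into Aug → Aug 3.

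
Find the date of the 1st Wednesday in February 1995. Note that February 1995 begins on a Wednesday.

February 1, 1995

February 1995 begins on a Wednesday, so the first Wednesday is February 1.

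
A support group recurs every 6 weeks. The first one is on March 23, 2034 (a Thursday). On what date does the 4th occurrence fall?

The 4th occurrence is 3 intervals after the first: 3 × 42 = 126 days after March 23, 2034.
March has 31 days — 8 days to the end of March leaves 118.
April has 30 days (88 left).
May has 31 days (57 left).
June has 30 days (27 left).
27 days into July → July 27, 2034.

July 27, 2034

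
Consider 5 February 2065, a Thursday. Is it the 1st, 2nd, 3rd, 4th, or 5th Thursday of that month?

Day 5 falls in week ⌈5/7⌉ of the month.
Days 1–7 hold the 1st Thursday, 8–14 the 2nd, 15–21 the 3rd, 22–28 the 4th, 29–31 the 5th.
5 is in the range for the 1st.

1st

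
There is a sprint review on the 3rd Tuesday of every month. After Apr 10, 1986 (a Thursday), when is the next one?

Apr 15, 1986

Apr 1986 starts on a Tuesday; its first Tuesday is the 1st, so the 3rd Tuesday is the 15th — Apr 15, 1986.
Apr 15, 1986 is after Apr 10, 1986, so that is the next one.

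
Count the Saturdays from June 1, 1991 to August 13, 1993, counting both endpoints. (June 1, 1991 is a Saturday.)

115

June 1, 1991 is a Saturday; the first Saturday on or after it is June 1, 1991.
From June 1, 1991 to August 13, 1993: 213 + 366 + 225 = 804 days (rest of 1991, 1992, to August 13, 1993 in 1993).
804 ÷ 7 = 114 full weeks with remainder 6, so 114 more Saturdays after the first → 115.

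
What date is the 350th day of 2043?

January has 31 days (350 − 31 = 319 remain).
February has 28 days (319 − 28 = 291 remain).
March has 31 days (291 − 31 = 260 remain).
April has 30 days (260 − 30 = 230 remain).
May has 31 days (230 − 31 = 199 remain).
June has 30 days (199 − 30 = 169 remain).
July has 31 days (169 − 31 = 138 remain).
August has 31 days (138 − 31 = 107 remain).
September has 30 days (107 − 30 = 77 remain).
October has 31 days (77 − 31 = 46 remain).
November has 30 days (46 − 30 = 16 remain).
16 into December → December 16.

December 16, 2043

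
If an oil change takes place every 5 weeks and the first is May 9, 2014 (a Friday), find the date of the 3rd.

The 3rd occurrence is 2 intervals after the first: 2 × 35 = 70 days after May 9, 2014.
May has 31 days — 22 days to the end of May leaves 48.
Jun has 30 days (18 left).
18 days into Jul → Jul 18, 2014.

Jul 18, 2014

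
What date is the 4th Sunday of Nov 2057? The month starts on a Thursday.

Nov 2057 begins on a Thursday, so the first Sunday is Nov 4 (3 days later).
The 4th Sunday is 3 weeks later: 4 + 21 = 25.

Nov 25, 2057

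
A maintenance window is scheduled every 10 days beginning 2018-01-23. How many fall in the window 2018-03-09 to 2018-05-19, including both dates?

Occurrences land 10·i days after 2018-01-23 for i = 0, 1, 2, …
2018-03-09 is 45 days after the start; 45 ÷ 10 = 4 remainder 5; since the remainder is 5, round up to i = 5. First occurrence in the window: #6 on 2018-03-14 (5×10 = 50 days in).
2018-05-19 is 116 days after the start; 116 ÷ 10 = 11 remainder 6. Last occurrence in the window: #12 on 2018-05-13.
Occurrences #6 through #12: 7 in total.

7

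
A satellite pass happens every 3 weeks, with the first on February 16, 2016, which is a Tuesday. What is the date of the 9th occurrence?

The 9th occurrence is 8 intervals after the first: 8 × 21 = 168 days after February 16, 2016.
February has 29 days — 13 days to the end of February leaves 155.
March has 31 days (124 left).
April has 30 days (94 left).
May has 31 days (63 left).
June has 30 days (33 left).
July has 31 days (2 left).
2 days into August → August 2, 2016.

August 2, 2016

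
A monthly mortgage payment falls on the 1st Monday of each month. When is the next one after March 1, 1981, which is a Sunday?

March 2, 1981

March 1981 starts on a Sunday, so its 1st Monday is March 2, 1981 (1 day in).
March 2, 1981 is after March 1, 1981, so that is the next one.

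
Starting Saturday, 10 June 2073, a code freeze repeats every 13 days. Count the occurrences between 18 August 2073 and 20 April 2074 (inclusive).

19

Occurrences land 13·i days after 10 June 2073 for i = 0, 1, 2, …
18 August 2073 is 69 days after the start; 69 ÷ 13 = 5 remainder 4; since the remainder is 4, round up to i = 6. First occurrence in the window: #7 on 27 August 2073 (6×13 = 78 days in).
20 April 2074 is 314 days after the start; 314 ÷ 13 = 24 remainder 2. Last occurrence in the window: #25 on 18 April 2074.
Occurrences #7 through #25: 19 in total.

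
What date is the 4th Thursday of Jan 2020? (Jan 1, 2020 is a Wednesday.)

Jan 23, 2020

Jan 2020 begins on a Wednesday, so the first Thursday is Jan 2 (1 day later).
The 4th Thursday is 3 weeks later: 2 + 21 = 23.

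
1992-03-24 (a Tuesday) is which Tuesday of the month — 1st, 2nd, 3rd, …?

4th

Day 24 falls in week ⌈24/7⌉ of the month.
Days 1–7 hold the 1st Tuesday, 8–14 the 2nd, 15–21 the 3rd, 22–28 the 4th, 29–31 the 5th.
24 is in the range for the 4th.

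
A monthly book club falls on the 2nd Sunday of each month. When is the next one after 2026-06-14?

2026-07-12

June 2026 starts on a Monday; its first Sunday is the 7th, so the 2nd Sunday is the 14th — 2026-06-14.
That is not after 2026-06-14, so look at July 2026.
July 2026 starts on a Wednesday; its first Sunday is the 5th, so the 2nd Sunday is the 12th — 2026-07-12.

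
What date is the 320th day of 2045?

Nov 16, 2045

Jan has 31 days (320 − 31 = 289 remain).
Feb has 28 days (289 − 28 = 261 remain).
Mar has 31 days (261 − 31 = 230 remain).
Apr has 30 days (230 − 30 = 200 remain).
May has 31 days (200 − 31 = 169 remain).
Jun has 30 days (169 − 30 = 139 remain).
Jul has 31 days (139 − 31 = 108 remain).
Aug has 31 days (108 − 31 = 77 remain).
Sep has 30 days (77 − 30 = 47 remain).
Oct has 31 days (47 − 31 = 16 remain).
16 into Nov → Nov 16.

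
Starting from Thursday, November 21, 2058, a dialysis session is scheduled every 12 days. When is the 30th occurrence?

November 4, 2059

The 30th occurrence is 29 intervals after the first: 29 × 12 = 348 days after November 21, 2058.
November has 30 days — 9 days to the end of November leaves 339.
December has 31 days (308 left).
January has 31 days (277 left).
February has 28 days (249 left).
March has 31 days (218 left).
April has 30 days (188 left).
May has 31 days (157 left).
June has 30 days (127 left).
July has 31 days (96 left).
August has 31 days (65 left).
September has 30 days (35 left).
October has 31 days (4 left).
4 days into November → November 4, 2059.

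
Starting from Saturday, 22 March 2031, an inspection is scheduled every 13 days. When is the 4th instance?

The 4th occurrence is 3 intervals after the first: 3 × 13 = 39 days after 22 March 2031.
March has 31 days — 9 days to the end of March leaves 30.
30 days into April → 30 April 2031.

30 April 2031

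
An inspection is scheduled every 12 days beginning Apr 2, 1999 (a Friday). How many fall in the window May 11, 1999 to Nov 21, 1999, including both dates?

16

Occurrences land 12·i days after Apr 2, 1999 for i = 0, 1, 2, …
May 11, 1999 is 39 days after the start; 39 ÷ 12 = 3 remainder 3; since the remainder is 3, round up to i = 4. First occurrence in the window: #5 on May 20, 1999 (4×12 = 48 days in).
Nov 21, 1999 is 233 days after the start; 233 ÷ 12 = 19 remainder 5. Last occurrence in the window: #20 on Nov 16, 1999.
Occurrences #5 through #20: 16 in total.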